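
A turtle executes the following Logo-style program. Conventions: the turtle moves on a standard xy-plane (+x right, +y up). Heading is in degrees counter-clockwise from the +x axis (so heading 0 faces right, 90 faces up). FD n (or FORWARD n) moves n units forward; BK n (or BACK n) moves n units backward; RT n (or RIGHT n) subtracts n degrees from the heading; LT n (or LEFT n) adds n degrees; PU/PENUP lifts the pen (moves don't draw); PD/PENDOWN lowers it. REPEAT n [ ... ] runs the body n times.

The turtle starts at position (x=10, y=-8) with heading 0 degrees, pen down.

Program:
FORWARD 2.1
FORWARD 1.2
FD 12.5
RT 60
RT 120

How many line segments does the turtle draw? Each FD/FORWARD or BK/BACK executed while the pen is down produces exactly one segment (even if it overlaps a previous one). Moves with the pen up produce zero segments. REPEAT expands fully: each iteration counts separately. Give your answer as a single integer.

Answer: 3

Derivation:
Executing turtle program step by step:
Start: pos=(10,-8), heading=0, pen down
FD 2.1: (10,-8) -> (12.1,-8) [heading=0, draw]
FD 1.2: (12.1,-8) -> (13.3,-8) [heading=0, draw]
FD 12.5: (13.3,-8) -> (25.8,-8) [heading=0, draw]
RT 60: heading 0 -> 300
RT 120: heading 300 -> 180
Final: pos=(25.8,-8), heading=180, 3 segment(s) drawn
Segments drawn: 3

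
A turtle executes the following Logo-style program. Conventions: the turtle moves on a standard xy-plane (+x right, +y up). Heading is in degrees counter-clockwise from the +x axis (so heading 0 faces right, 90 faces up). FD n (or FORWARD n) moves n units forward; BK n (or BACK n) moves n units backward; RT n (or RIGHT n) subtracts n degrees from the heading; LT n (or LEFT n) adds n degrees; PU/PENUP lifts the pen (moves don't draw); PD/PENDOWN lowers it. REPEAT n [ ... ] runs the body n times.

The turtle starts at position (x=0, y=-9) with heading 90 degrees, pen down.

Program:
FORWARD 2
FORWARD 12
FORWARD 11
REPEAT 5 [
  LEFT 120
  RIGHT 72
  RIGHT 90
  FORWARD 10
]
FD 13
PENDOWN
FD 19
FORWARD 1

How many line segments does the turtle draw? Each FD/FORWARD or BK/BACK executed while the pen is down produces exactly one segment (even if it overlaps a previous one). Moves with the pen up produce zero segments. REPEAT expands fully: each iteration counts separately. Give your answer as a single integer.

Executing turtle program step by step:
Start: pos=(0,-9), heading=90, pen down
FD 2: (0,-9) -> (0,-7) [heading=90, draw]
FD 12: (0,-7) -> (0,5) [heading=90, draw]
FD 11: (0,5) -> (0,16) [heading=90, draw]
REPEAT 5 [
  -- iteration 1/5 --
  LT 120: heading 90 -> 210
  RT 72: heading 210 -> 138
  RT 90: heading 138 -> 48
  FD 10: (0,16) -> (6.691,23.431) [heading=48, draw]
  -- iteration 2/5 --
  LT 120: heading 48 -> 168
  RT 72: heading 168 -> 96
  RT 90: heading 96 -> 6
  FD 10: (6.691,23.431) -> (16.637,24.477) [heading=6, draw]
  -- iteration 3/5 --
  LT 120: heading 6 -> 126
  RT 72: heading 126 -> 54
  RT 90: heading 54 -> 324
  FD 10: (16.637,24.477) -> (24.727,18.599) [heading=324, draw]
  -- iteration 4/5 --
  LT 120: heading 324 -> 84
  RT 72: heading 84 -> 12
  RT 90: heading 12 -> 282
  FD 10: (24.727,18.599) -> (26.806,8.817) [heading=282, draw]
  -- iteration 5/5 --
  LT 120: heading 282 -> 42
  RT 72: heading 42 -> 330
  RT 90: heading 330 -> 240
  FD 10: (26.806,8.817) -> (21.806,0.157) [heading=240, draw]
]
FD 13: (21.806,0.157) -> (15.306,-11.101) [heading=240, draw]
PD: pen down
FD 19: (15.306,-11.101) -> (5.806,-27.556) [heading=240, draw]
FD 1: (5.806,-27.556) -> (5.306,-28.422) [heading=240, draw]
Final: pos=(5.306,-28.422), heading=240, 11 segment(s) drawn
Segments drawn: 11

Answer: 11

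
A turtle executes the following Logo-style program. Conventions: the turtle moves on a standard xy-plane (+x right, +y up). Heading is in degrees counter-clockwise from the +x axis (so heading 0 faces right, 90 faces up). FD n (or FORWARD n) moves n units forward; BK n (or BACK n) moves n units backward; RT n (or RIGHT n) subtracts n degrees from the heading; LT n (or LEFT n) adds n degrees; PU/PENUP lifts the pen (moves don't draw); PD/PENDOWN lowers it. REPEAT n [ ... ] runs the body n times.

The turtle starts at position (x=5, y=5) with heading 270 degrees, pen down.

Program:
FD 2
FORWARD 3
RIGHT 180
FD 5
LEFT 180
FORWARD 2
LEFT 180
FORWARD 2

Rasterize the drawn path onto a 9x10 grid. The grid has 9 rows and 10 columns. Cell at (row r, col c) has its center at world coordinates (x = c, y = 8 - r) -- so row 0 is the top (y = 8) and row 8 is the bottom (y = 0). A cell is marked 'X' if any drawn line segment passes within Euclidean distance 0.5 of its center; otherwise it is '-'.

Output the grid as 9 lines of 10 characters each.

Answer: ----------
----------
----------
-----X----
-----X----
-----X----
-----X----
-----X----
-----X----

Derivation:
Segment 0: (5,5) -> (5,3)
Segment 1: (5,3) -> (5,0)
Segment 2: (5,0) -> (5,5)
Segment 3: (5,5) -> (5,3)
Segment 4: (5,3) -> (5,5)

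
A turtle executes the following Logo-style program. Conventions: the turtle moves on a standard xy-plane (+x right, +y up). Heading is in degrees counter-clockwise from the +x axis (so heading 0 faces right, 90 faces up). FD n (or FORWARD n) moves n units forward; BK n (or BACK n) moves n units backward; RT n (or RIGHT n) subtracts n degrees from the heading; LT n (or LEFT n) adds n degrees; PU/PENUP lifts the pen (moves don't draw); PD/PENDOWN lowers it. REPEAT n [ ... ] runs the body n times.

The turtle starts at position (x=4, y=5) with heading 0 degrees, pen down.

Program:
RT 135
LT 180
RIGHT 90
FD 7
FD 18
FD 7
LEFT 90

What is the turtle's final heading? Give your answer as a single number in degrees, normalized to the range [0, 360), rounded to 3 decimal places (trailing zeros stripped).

Answer: 45

Derivation:
Executing turtle program step by step:
Start: pos=(4,5), heading=0, pen down
RT 135: heading 0 -> 225
LT 180: heading 225 -> 45
RT 90: heading 45 -> 315
FD 7: (4,5) -> (8.95,0.05) [heading=315, draw]
FD 18: (8.95,0.05) -> (21.678,-12.678) [heading=315, draw]
FD 7: (21.678,-12.678) -> (26.627,-17.627) [heading=315, draw]
LT 90: heading 315 -> 45
Final: pos=(26.627,-17.627), heading=45, 3 segment(s) drawn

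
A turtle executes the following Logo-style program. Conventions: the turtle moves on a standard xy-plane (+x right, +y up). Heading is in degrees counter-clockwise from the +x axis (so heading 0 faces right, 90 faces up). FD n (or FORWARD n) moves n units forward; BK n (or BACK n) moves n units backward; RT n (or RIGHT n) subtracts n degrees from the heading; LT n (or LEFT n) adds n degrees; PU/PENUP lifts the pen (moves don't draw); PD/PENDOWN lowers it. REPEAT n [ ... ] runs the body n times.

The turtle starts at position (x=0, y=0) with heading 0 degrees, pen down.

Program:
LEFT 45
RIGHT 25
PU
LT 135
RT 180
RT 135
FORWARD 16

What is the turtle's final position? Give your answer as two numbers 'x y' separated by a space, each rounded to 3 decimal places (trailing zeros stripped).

Answer: -15.035 -5.472

Derivation:
Executing turtle program step by step:
Start: pos=(0,0), heading=0, pen down
LT 45: heading 0 -> 45
RT 25: heading 45 -> 20
PU: pen up
LT 135: heading 20 -> 155
RT 180: heading 155 -> 335
RT 135: heading 335 -> 200
FD 16: (0,0) -> (-15.035,-5.472) [heading=200, move]
Final: pos=(-15.035,-5.472), heading=200, 0 segment(s) drawn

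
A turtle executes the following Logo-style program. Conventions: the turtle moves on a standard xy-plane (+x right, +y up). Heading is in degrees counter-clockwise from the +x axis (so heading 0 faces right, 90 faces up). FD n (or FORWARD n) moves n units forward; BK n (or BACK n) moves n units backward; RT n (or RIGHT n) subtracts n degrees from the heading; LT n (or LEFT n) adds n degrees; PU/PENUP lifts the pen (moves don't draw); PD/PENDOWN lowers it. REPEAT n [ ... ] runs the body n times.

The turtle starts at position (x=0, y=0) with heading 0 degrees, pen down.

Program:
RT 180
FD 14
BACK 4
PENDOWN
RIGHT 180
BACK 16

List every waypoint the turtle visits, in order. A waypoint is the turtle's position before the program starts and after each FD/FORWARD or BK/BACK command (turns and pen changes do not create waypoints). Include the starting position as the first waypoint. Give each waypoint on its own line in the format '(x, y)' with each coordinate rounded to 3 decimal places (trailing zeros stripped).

Answer: (0, 0)
(-14, 0)
(-10, 0)
(-26, 0)

Derivation:
Executing turtle program step by step:
Start: pos=(0,0), heading=0, pen down
RT 180: heading 0 -> 180
FD 14: (0,0) -> (-14,0) [heading=180, draw]
BK 4: (-14,0) -> (-10,0) [heading=180, draw]
PD: pen down
RT 180: heading 180 -> 0
BK 16: (-10,0) -> (-26,0) [heading=0, draw]
Final: pos=(-26,0), heading=0, 3 segment(s) drawn
Waypoints (4 total):
(0, 0)
(-14, 0)
(-10, 0)
(-26, 0)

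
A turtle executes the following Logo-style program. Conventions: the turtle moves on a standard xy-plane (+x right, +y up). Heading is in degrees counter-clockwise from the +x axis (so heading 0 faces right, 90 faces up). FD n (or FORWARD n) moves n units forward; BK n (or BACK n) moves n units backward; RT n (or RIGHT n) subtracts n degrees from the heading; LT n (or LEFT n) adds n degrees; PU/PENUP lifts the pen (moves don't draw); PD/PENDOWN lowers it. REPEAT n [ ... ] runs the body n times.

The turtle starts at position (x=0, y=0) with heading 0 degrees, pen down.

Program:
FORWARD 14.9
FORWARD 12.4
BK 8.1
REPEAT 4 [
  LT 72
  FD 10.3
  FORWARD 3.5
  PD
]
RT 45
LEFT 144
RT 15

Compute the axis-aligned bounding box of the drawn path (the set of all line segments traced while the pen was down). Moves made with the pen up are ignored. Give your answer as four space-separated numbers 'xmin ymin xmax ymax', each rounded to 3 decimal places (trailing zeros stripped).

Answer: 0 0 27.3 21.236

Derivation:
Executing turtle program step by step:
Start: pos=(0,0), heading=0, pen down
FD 14.9: (0,0) -> (14.9,0) [heading=0, draw]
FD 12.4: (14.9,0) -> (27.3,0) [heading=0, draw]
BK 8.1: (27.3,0) -> (19.2,0) [heading=0, draw]
REPEAT 4 [
  -- iteration 1/4 --
  LT 72: heading 0 -> 72
  FD 10.3: (19.2,0) -> (22.383,9.796) [heading=72, draw]
  FD 3.5: (22.383,9.796) -> (23.464,13.125) [heading=72, draw]
  PD: pen down
  -- iteration 2/4 --
  LT 72: heading 72 -> 144
  FD 10.3: (23.464,13.125) -> (15.132,19.179) [heading=144, draw]
  FD 3.5: (15.132,19.179) -> (12.3,21.236) [heading=144, draw]
  PD: pen down
  -- iteration 3/4 --
  LT 72: heading 144 -> 216
  FD 10.3: (12.3,21.236) -> (3.967,15.182) [heading=216, draw]
  FD 3.5: (3.967,15.182) -> (1.136,13.125) [heading=216, draw]
  PD: pen down
  -- iteration 4/4 --
  LT 72: heading 216 -> 288
  FD 10.3: (1.136,13.125) -> (4.318,3.329) [heading=288, draw]
  FD 3.5: (4.318,3.329) -> (5.4,0) [heading=288, draw]
  PD: pen down
]
RT 45: heading 288 -> 243
LT 144: heading 243 -> 27
RT 15: heading 27 -> 12
Final: pos=(5.4,0), heading=12, 11 segment(s) drawn

Segment endpoints: x in {0, 1.136, 3.967, 4.318, 5.4, 12.3, 14.9, 15.132, 19.2, 22.383, 23.464, 27.3}, y in {0, 0, 3.329, 9.796, 13.125, 13.125, 15.182, 19.179, 21.236}
xmin=0, ymin=0, xmax=27.3, ymax=21.236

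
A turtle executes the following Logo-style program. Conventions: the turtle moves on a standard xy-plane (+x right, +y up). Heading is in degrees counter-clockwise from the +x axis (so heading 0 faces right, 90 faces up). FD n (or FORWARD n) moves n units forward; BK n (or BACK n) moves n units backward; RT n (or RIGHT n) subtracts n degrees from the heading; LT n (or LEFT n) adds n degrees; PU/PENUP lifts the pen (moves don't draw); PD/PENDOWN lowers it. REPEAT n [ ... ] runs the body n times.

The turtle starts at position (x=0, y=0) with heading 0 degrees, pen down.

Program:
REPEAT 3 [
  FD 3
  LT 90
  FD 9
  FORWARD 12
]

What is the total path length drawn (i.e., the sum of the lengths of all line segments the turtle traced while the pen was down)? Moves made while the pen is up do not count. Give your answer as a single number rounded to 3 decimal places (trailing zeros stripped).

Executing turtle program step by step:
Start: pos=(0,0), heading=0, pen down
REPEAT 3 [
  -- iteration 1/3 --
  FD 3: (0,0) -> (3,0) [heading=0, draw]
  LT 90: heading 0 -> 90
  FD 9: (3,0) -> (3,9) [heading=90, draw]
  FD 12: (3,9) -> (3,21) [heading=90, draw]
  -- iteration 2/3 --
  FD 3: (3,21) -> (3,24) [heading=90, draw]
  LT 90: heading 90 -> 180
  FD 9: (3,24) -> (-6,24) [heading=180, draw]
  FD 12: (-6,24) -> (-18,24) [heading=180, draw]
  -- iteration 3/3 --
  FD 3: (-18,24) -> (-21,24) [heading=180, draw]
  LT 90: heading 180 -> 270
  FD 9: (-21,24) -> (-21,15) [heading=270, draw]
  FD 12: (-21,15) -> (-21,3) [heading=270, draw]
]
Final: pos=(-21,3), heading=270, 9 segment(s) drawn

Segment lengths:
  seg 1: (0,0) -> (3,0), length = 3
  seg 2: (3,0) -> (3,9), length = 9
  seg 3: (3,9) -> (3,21), length = 12
  seg 4: (3,21) -> (3,24), length = 3
  seg 5: (3,24) -> (-6,24), length = 9
  seg 6: (-6,24) -> (-18,24), length = 12
  seg 7: (-18,24) -> (-21,24), length = 3
  seg 8: (-21,24) -> (-21,15), length = 9
  seg 9: (-21,15) -> (-21,3), length = 12
Total = 72

Answer: 72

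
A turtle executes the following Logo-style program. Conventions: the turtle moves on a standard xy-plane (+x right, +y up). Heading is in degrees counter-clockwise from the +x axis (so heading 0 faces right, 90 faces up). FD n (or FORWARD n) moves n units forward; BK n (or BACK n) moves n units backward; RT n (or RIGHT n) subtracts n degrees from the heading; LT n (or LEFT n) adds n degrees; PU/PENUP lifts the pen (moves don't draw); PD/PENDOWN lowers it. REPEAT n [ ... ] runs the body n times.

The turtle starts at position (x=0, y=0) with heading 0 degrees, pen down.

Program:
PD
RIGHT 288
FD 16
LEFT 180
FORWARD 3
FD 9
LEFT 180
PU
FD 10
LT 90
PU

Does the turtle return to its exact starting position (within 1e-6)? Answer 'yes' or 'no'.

Executing turtle program step by step:
Start: pos=(0,0), heading=0, pen down
PD: pen down
RT 288: heading 0 -> 72
FD 16: (0,0) -> (4.944,15.217) [heading=72, draw]
LT 180: heading 72 -> 252
FD 3: (4.944,15.217) -> (4.017,12.364) [heading=252, draw]
FD 9: (4.017,12.364) -> (1.236,3.804) [heading=252, draw]
LT 180: heading 252 -> 72
PU: pen up
FD 10: (1.236,3.804) -> (4.326,13.315) [heading=72, move]
LT 90: heading 72 -> 162
PU: pen up
Final: pos=(4.326,13.315), heading=162, 3 segment(s) drawn

Start position: (0, 0)
Final position: (4.326, 13.315)
Distance = 14; >= 1e-6 -> NOT closed

Answer: no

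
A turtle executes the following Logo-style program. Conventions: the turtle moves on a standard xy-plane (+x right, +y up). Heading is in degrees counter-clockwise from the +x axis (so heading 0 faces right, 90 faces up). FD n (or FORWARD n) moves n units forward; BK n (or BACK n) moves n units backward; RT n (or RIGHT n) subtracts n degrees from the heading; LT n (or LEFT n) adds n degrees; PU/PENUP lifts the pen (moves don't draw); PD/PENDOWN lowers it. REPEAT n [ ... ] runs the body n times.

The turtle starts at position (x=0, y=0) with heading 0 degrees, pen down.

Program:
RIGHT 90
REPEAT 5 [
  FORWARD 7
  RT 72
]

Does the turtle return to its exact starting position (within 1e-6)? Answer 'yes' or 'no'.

Executing turtle program step by step:
Start: pos=(0,0), heading=0, pen down
RT 90: heading 0 -> 270
REPEAT 5 [
  -- iteration 1/5 --
  FD 7: (0,0) -> (0,-7) [heading=270, draw]
  RT 72: heading 270 -> 198
  -- iteration 2/5 --
  FD 7: (0,-7) -> (-6.657,-9.163) [heading=198, draw]
  RT 72: heading 198 -> 126
  -- iteration 3/5 --
  FD 7: (-6.657,-9.163) -> (-10.772,-3.5) [heading=126, draw]
  RT 72: heading 126 -> 54
  -- iteration 4/5 --
  FD 7: (-10.772,-3.5) -> (-6.657,2.163) [heading=54, draw]
  RT 72: heading 54 -> 342
  -- iteration 5/5 --
  FD 7: (-6.657,2.163) -> (0,0) [heading=342, draw]
  RT 72: heading 342 -> 270
]
Final: pos=(0,0), heading=270, 5 segment(s) drawn

Start position: (0, 0)
Final position: (0, 0)
Distance = 0; < 1e-6 -> CLOSED

Answer: yes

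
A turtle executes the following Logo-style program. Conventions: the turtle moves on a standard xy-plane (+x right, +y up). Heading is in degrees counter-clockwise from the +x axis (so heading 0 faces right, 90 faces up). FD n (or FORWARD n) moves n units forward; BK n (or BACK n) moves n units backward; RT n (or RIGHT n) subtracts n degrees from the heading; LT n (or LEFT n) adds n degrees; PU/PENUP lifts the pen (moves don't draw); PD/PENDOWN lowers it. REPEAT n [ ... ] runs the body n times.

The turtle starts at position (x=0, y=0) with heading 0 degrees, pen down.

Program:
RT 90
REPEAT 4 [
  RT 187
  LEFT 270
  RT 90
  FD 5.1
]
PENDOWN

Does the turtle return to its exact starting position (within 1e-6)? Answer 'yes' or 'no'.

Executing turtle program step by step:
Start: pos=(0,0), heading=0, pen down
RT 90: heading 0 -> 270
REPEAT 4 [
  -- iteration 1/4 --
  RT 187: heading 270 -> 83
  LT 270: heading 83 -> 353
  RT 90: heading 353 -> 263
  FD 5.1: (0,0) -> (-0.622,-5.062) [heading=263, draw]
  -- iteration 2/4 --
  RT 187: heading 263 -> 76
  LT 270: heading 76 -> 346
  RT 90: heading 346 -> 256
  FD 5.1: (-0.622,-5.062) -> (-1.855,-10.01) [heading=256, draw]
  -- iteration 3/4 --
  RT 187: heading 256 -> 69
  LT 270: heading 69 -> 339
  RT 90: heading 339 -> 249
  FD 5.1: (-1.855,-10.01) -> (-3.683,-14.772) [heading=249, draw]
  -- iteration 4/4 --
  RT 187: heading 249 -> 62
  LT 270: heading 62 -> 332
  RT 90: heading 332 -> 242
  FD 5.1: (-3.683,-14.772) -> (-6.077,-19.275) [heading=242, draw]
]
PD: pen down
Final: pos=(-6.077,-19.275), heading=242, 4 segment(s) drawn

Start position: (0, 0)
Final position: (-6.077, -19.275)
Distance = 20.21; >= 1e-6 -> NOT closed

Answer: no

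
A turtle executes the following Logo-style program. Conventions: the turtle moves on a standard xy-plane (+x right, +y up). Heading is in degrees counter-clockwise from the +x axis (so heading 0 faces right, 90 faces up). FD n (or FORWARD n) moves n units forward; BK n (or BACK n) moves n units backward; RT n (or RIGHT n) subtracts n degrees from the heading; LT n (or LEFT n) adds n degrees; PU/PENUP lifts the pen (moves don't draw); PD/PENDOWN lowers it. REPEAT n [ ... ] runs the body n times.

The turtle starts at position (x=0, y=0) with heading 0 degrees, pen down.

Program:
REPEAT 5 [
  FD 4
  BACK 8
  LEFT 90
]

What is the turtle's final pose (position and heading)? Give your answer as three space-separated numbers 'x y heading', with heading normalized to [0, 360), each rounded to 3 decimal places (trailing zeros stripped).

Executing turtle program step by step:
Start: pos=(0,0), heading=0, pen down
REPEAT 5 [
  -- iteration 1/5 --
  FD 4: (0,0) -> (4,0) [heading=0, draw]
  BK 8: (4,0) -> (-4,0) [heading=0, draw]
  LT 90: heading 0 -> 90
  -- iteration 2/5 --
  FD 4: (-4,0) -> (-4,4) [heading=90, draw]
  BK 8: (-4,4) -> (-4,-4) [heading=90, draw]
  LT 90: heading 90 -> 180
  -- iteration 3/5 --
  FD 4: (-4,-4) -> (-8,-4) [heading=180, draw]
  BK 8: (-8,-4) -> (0,-4) [heading=180, draw]
  LT 90: heading 180 -> 270
  -- iteration 4/5 --
  FD 4: (0,-4) -> (0,-8) [heading=270, draw]
  BK 8: (0,-8) -> (0,0) [heading=270, draw]
  LT 90: heading 270 -> 0
  -- iteration 5/5 --
  FD 4: (0,0) -> (4,0) [heading=0, draw]
  BK 8: (4,0) -> (-4,0) [heading=0, draw]
  LT 90: heading 0 -> 90
]
Final: pos=(-4,0), heading=90, 10 segment(s) drawn

Answer: -4 0 90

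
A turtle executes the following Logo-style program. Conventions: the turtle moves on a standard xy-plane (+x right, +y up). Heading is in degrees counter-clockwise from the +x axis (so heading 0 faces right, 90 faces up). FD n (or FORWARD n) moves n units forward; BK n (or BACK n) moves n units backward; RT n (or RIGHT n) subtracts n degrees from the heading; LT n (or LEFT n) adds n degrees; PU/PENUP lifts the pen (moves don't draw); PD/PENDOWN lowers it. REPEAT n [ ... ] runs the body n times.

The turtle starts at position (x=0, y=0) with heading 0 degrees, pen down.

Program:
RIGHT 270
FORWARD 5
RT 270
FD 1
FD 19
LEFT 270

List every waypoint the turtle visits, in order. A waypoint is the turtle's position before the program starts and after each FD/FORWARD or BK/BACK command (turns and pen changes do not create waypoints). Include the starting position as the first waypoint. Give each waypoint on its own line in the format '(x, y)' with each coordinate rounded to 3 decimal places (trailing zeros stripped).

Executing turtle program step by step:
Start: pos=(0,0), heading=0, pen down
RT 270: heading 0 -> 90
FD 5: (0,0) -> (0,5) [heading=90, draw]
RT 270: heading 90 -> 180
FD 1: (0,5) -> (-1,5) [heading=180, draw]
FD 19: (-1,5) -> (-20,5) [heading=180, draw]
LT 270: heading 180 -> 90
Final: pos=(-20,5), heading=90, 3 segment(s) drawn
Waypoints (4 total):
(0, 0)
(0, 5)
(-1, 5)
(-20, 5)

Answer: (0, 0)
(0, 5)
(-1, 5)
(-20, 5)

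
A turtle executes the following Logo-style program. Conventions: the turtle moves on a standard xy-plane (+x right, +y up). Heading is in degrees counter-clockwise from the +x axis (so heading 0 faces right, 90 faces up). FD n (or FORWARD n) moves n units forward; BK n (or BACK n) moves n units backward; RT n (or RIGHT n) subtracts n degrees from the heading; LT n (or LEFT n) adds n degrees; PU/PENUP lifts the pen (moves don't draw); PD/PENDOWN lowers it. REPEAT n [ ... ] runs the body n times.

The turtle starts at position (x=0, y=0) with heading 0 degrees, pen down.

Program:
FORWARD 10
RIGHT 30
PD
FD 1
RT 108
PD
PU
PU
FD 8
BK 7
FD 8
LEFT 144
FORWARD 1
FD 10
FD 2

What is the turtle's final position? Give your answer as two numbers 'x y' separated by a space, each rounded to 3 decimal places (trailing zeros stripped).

Executing turtle program step by step:
Start: pos=(0,0), heading=0, pen down
FD 10: (0,0) -> (10,0) [heading=0, draw]
RT 30: heading 0 -> 330
PD: pen down
FD 1: (10,0) -> (10.866,-0.5) [heading=330, draw]
RT 108: heading 330 -> 222
PD: pen down
PU: pen up
PU: pen up
FD 8: (10.866,-0.5) -> (4.921,-5.853) [heading=222, move]
BK 7: (4.921,-5.853) -> (10.123,-1.169) [heading=222, move]
FD 8: (10.123,-1.169) -> (4.178,-6.522) [heading=222, move]
LT 144: heading 222 -> 6
FD 1: (4.178,-6.522) -> (5.172,-6.418) [heading=6, move]
FD 10: (5.172,-6.418) -> (15.117,-5.372) [heading=6, move]
FD 2: (15.117,-5.372) -> (17.107,-5.163) [heading=6, move]
Final: pos=(17.107,-5.163), heading=6, 2 segment(s) drawn

Answer: 17.107 -5.163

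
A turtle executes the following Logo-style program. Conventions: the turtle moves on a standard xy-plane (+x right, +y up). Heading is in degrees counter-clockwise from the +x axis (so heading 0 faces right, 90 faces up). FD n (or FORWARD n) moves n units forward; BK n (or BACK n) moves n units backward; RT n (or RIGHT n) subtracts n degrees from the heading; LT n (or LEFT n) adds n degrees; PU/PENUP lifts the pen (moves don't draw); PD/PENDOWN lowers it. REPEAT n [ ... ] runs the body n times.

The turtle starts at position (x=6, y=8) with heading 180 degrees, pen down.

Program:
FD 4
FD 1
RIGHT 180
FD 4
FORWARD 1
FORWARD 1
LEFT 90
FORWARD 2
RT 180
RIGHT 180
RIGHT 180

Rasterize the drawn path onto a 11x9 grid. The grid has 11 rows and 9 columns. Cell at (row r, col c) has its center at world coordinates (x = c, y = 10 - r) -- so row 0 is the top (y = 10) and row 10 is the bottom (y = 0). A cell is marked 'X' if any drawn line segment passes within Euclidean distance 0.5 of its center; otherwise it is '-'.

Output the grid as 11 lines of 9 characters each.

Answer: -------X-
-------X-
-XXXXXXX-
---------
---------
---------
---------
---------
---------
---------
---------

Derivation:
Segment 0: (6,8) -> (2,8)
Segment 1: (2,8) -> (1,8)
Segment 2: (1,8) -> (5,8)
Segment 3: (5,8) -> (6,8)
Segment 4: (6,8) -> (7,8)
Segment 5: (7,8) -> (7,10)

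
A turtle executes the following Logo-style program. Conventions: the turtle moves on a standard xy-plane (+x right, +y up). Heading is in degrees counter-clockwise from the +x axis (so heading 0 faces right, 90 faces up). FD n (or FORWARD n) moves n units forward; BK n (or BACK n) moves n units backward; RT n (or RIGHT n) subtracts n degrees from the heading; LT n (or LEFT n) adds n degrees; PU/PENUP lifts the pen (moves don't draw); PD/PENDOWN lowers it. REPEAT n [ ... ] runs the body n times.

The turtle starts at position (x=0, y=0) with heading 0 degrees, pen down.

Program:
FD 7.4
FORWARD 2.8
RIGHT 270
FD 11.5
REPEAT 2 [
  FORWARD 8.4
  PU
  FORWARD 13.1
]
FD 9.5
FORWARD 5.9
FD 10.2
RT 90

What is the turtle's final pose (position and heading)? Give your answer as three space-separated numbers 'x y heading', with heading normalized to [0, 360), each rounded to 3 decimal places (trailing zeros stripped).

Executing turtle program step by step:
Start: pos=(0,0), heading=0, pen down
FD 7.4: (0,0) -> (7.4,0) [heading=0, draw]
FD 2.8: (7.4,0) -> (10.2,0) [heading=0, draw]
RT 270: heading 0 -> 90
FD 11.5: (10.2,0) -> (10.2,11.5) [heading=90, draw]
REPEAT 2 [
  -- iteration 1/2 --
  FD 8.4: (10.2,11.5) -> (10.2,19.9) [heading=90, draw]
  PU: pen up
  FD 13.1: (10.2,19.9) -> (10.2,33) [heading=90, move]
  -- iteration 2/2 --
  FD 8.4: (10.2,33) -> (10.2,41.4) [heading=90, move]
  PU: pen up
  FD 13.1: (10.2,41.4) -> (10.2,54.5) [heading=90, move]
]
FD 9.5: (10.2,54.5) -> (10.2,64) [heading=90, move]
FD 5.9: (10.2,64) -> (10.2,69.9) [heading=90, move]
FD 10.2: (10.2,69.9) -> (10.2,80.1) [heading=90, move]
RT 90: heading 90 -> 0
Final: pos=(10.2,80.1), heading=0, 4 segment(s) drawn

Answer: 10.2 80.1 0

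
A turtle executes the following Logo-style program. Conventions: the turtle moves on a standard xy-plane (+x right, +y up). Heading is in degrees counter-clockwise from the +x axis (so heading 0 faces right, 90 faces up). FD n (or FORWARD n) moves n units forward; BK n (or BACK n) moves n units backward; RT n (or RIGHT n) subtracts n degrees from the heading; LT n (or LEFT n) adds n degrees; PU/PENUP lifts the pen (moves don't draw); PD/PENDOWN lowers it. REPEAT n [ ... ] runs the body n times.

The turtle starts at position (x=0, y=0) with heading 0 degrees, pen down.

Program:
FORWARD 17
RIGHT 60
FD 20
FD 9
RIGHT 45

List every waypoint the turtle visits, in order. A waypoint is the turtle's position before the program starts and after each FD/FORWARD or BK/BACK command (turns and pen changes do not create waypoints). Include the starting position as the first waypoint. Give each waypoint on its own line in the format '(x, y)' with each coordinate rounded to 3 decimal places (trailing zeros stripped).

Answer: (0, 0)
(17, 0)
(27, -17.321)
(31.5, -25.115)

Derivation:
Executing turtle program step by step:
Start: pos=(0,0), heading=0, pen down
FD 17: (0,0) -> (17,0) [heading=0, draw]
RT 60: heading 0 -> 300
FD 20: (17,0) -> (27,-17.321) [heading=300, draw]
FD 9: (27,-17.321) -> (31.5,-25.115) [heading=300, draw]
RT 45: heading 300 -> 255
Final: pos=(31.5,-25.115), heading=255, 3 segment(s) drawn
Waypoints (4 total):
(0, 0)
(17, 0)
(27, -17.321)
(31.5, -25.115)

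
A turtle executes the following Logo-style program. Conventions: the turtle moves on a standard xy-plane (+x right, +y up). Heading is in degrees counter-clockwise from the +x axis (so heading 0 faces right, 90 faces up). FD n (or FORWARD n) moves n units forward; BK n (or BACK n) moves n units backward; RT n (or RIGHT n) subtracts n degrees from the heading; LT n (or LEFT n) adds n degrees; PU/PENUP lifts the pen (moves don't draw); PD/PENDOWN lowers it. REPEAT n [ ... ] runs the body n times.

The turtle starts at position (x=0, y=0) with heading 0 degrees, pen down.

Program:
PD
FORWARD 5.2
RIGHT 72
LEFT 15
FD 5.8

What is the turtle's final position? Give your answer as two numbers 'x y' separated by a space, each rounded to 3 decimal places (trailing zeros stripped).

Answer: 8.359 -4.864

Derivation:
Executing turtle program step by step:
Start: pos=(0,0), heading=0, pen down
PD: pen down
FD 5.2: (0,0) -> (5.2,0) [heading=0, draw]
RT 72: heading 0 -> 288
LT 15: heading 288 -> 303
FD 5.8: (5.2,0) -> (8.359,-4.864) [heading=303, draw]
Final: pos=(8.359,-4.864), heading=303, 2 segment(s) drawn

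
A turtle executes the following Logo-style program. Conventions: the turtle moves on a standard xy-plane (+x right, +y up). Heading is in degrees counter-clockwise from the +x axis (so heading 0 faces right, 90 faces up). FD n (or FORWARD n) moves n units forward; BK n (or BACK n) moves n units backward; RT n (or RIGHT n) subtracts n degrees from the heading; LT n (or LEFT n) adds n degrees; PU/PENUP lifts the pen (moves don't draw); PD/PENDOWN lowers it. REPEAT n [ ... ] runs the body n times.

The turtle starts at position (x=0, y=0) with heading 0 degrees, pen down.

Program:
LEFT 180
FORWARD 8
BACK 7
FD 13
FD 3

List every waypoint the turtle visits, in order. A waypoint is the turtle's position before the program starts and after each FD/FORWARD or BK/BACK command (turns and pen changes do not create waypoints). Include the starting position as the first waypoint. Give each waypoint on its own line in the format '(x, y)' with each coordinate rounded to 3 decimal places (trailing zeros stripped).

Executing turtle program step by step:
Start: pos=(0,0), heading=0, pen down
LT 180: heading 0 -> 180
FD 8: (0,0) -> (-8,0) [heading=180, draw]
BK 7: (-8,0) -> (-1,0) [heading=180, draw]
FD 13: (-1,0) -> (-14,0) [heading=180, draw]
FD 3: (-14,0) -> (-17,0) [heading=180, draw]
Final: pos=(-17,0), heading=180, 4 segment(s) drawn
Waypoints (5 total):
(0, 0)
(-8, 0)
(-1, 0)
(-14, 0)
(-17, 0)

Answer: (0, 0)
(-8, 0)
(-1, 0)
(-14, 0)
(-17, 0)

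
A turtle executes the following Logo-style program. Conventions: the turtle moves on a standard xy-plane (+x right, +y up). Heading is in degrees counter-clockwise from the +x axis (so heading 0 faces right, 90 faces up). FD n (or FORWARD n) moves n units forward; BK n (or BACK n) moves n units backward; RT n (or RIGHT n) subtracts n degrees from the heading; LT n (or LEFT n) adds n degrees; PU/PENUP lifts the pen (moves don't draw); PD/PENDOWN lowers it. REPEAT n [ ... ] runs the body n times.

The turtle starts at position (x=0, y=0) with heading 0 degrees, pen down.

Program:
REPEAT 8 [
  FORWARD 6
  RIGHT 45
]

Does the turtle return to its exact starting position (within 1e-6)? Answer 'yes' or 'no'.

Executing turtle program step by step:
Start: pos=(0,0), heading=0, pen down
REPEAT 8 [
  -- iteration 1/8 --
  FD 6: (0,0) -> (6,0) [heading=0, draw]
  RT 45: heading 0 -> 315
  -- iteration 2/8 --
  FD 6: (6,0) -> (10.243,-4.243) [heading=315, draw]
  RT 45: heading 315 -> 270
  -- iteration 3/8 --
  FD 6: (10.243,-4.243) -> (10.243,-10.243) [heading=270, draw]
  RT 45: heading 270 -> 225
  -- iteration 4/8 --
  FD 6: (10.243,-10.243) -> (6,-14.485) [heading=225, draw]
  RT 45: heading 225 -> 180
  -- iteration 5/8 --
  FD 6: (6,-14.485) -> (0,-14.485) [heading=180, draw]
  RT 45: heading 180 -> 135
  -- iteration 6/8 --
  FD 6: (0,-14.485) -> (-4.243,-10.243) [heading=135, draw]
  RT 45: heading 135 -> 90
  -- iteration 7/8 --
  FD 6: (-4.243,-10.243) -> (-4.243,-4.243) [heading=90, draw]
  RT 45: heading 90 -> 45
  -- iteration 8/8 --
  FD 6: (-4.243,-4.243) -> (0,0) [heading=45, draw]
  RT 45: heading 45 -> 0
]
Final: pos=(0,0), heading=0, 8 segment(s) drawn

Start position: (0, 0)
Final position: (0, 0)
Distance = 0; < 1e-6 -> CLOSED

Answer: yes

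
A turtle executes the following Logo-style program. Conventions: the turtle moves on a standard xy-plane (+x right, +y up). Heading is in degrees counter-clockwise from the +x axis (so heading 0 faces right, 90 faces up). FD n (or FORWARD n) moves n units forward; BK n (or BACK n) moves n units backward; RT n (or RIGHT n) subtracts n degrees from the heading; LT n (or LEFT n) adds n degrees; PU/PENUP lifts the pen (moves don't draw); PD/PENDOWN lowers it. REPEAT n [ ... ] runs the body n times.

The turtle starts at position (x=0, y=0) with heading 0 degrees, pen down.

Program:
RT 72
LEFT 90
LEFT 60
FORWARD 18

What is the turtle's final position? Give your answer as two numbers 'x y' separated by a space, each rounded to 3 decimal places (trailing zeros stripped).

Answer: 3.742 17.607

Derivation:
Executing turtle program step by step:
Start: pos=(0,0), heading=0, pen down
RT 72: heading 0 -> 288
LT 90: heading 288 -> 18
LT 60: heading 18 -> 78
FD 18: (0,0) -> (3.742,17.607) [heading=78, draw]
Final: pos=(3.742,17.607), heading=78, 1 segment(s) drawn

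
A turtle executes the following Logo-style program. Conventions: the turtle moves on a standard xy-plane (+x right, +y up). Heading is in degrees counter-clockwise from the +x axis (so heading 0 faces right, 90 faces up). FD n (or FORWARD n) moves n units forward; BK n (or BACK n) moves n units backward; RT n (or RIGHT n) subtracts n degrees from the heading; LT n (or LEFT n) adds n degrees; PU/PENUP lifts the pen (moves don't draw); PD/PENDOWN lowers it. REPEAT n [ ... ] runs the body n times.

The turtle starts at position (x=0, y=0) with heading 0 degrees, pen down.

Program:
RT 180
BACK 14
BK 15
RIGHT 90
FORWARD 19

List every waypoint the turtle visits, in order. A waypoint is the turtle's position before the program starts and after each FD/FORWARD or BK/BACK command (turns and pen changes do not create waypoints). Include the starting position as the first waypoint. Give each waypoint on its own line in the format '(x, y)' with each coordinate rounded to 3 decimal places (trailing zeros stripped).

Executing turtle program step by step:
Start: pos=(0,0), heading=0, pen down
RT 180: heading 0 -> 180
BK 14: (0,0) -> (14,0) [heading=180, draw]
BK 15: (14,0) -> (29,0) [heading=180, draw]
RT 90: heading 180 -> 90
FD 19: (29,0) -> (29,19) [heading=90, draw]
Final: pos=(29,19), heading=90, 3 segment(s) drawn
Waypoints (4 total):
(0, 0)
(14, 0)
(29, 0)
(29, 19)

Answer: (0, 0)
(14, 0)
(29, 0)
(29, 19)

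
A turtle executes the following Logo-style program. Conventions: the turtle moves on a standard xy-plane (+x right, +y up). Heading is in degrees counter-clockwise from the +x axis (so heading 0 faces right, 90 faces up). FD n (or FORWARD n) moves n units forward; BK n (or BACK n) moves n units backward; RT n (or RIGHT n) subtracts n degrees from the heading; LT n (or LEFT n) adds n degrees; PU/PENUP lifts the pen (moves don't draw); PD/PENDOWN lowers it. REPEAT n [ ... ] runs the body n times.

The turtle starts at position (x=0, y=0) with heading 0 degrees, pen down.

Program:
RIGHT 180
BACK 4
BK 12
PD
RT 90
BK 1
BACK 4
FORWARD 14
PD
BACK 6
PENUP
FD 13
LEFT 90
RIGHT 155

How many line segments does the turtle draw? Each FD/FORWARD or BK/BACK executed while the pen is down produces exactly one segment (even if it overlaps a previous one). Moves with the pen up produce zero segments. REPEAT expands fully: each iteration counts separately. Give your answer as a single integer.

Executing turtle program step by step:
Start: pos=(0,0), heading=0, pen down
RT 180: heading 0 -> 180
BK 4: (0,0) -> (4,0) [heading=180, draw]
BK 12: (4,0) -> (16,0) [heading=180, draw]
PD: pen down
RT 90: heading 180 -> 90
BK 1: (16,0) -> (16,-1) [heading=90, draw]
BK 4: (16,-1) -> (16,-5) [heading=90, draw]
FD 14: (16,-5) -> (16,9) [heading=90, draw]
PD: pen down
BK 6: (16,9) -> (16,3) [heading=90, draw]
PU: pen up
FD 13: (16,3) -> (16,16) [heading=90, move]
LT 90: heading 90 -> 180
RT 155: heading 180 -> 25
Final: pos=(16,16), heading=25, 6 segment(s) drawn
Segments drawn: 6

Answer: 6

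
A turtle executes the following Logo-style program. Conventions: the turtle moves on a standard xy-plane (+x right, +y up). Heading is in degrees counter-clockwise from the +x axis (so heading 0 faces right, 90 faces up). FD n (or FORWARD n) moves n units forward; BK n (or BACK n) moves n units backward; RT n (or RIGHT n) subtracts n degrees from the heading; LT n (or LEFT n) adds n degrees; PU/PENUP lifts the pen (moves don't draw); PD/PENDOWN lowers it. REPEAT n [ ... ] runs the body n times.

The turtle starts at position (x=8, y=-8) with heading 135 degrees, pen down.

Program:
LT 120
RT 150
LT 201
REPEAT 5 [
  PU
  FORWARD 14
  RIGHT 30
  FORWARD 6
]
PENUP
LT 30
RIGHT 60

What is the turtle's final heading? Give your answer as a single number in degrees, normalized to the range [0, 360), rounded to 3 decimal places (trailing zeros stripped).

Answer: 126

Derivation:
Executing turtle program step by step:
Start: pos=(8,-8), heading=135, pen down
LT 120: heading 135 -> 255
RT 150: heading 255 -> 105
LT 201: heading 105 -> 306
REPEAT 5 [
  -- iteration 1/5 --
  PU: pen up
  FD 14: (8,-8) -> (16.229,-19.326) [heading=306, move]
  RT 30: heading 306 -> 276
  FD 6: (16.229,-19.326) -> (16.856,-25.293) [heading=276, move]
  -- iteration 2/5 --
  PU: pen up
  FD 14: (16.856,-25.293) -> (18.32,-39.217) [heading=276, move]
  RT 30: heading 276 -> 246
  FD 6: (18.32,-39.217) -> (15.879,-44.698) [heading=246, move]
  -- iteration 3/5 --
  PU: pen up
  FD 14: (15.879,-44.698) -> (10.185,-57.488) [heading=246, move]
  RT 30: heading 246 -> 216
  FD 6: (10.185,-57.488) -> (5.331,-61.014) [heading=216, move]
  -- iteration 4/5 --
  PU: pen up
  FD 14: (5.331,-61.014) -> (-5.996,-69.243) [heading=216, move]
  RT 30: heading 216 -> 186
  FD 6: (-5.996,-69.243) -> (-11.963,-69.87) [heading=186, move]
  -- iteration 5/5 --
  PU: pen up
  FD 14: (-11.963,-69.87) -> (-25.886,-71.334) [heading=186, move]
  RT 30: heading 186 -> 156
  FD 6: (-25.886,-71.334) -> (-31.367,-68.893) [heading=156, move]
]
PU: pen up
LT 30: heading 156 -> 186
RT 60: heading 186 -> 126
Final: pos=(-31.367,-68.893), heading=126, 0 segment(s) drawn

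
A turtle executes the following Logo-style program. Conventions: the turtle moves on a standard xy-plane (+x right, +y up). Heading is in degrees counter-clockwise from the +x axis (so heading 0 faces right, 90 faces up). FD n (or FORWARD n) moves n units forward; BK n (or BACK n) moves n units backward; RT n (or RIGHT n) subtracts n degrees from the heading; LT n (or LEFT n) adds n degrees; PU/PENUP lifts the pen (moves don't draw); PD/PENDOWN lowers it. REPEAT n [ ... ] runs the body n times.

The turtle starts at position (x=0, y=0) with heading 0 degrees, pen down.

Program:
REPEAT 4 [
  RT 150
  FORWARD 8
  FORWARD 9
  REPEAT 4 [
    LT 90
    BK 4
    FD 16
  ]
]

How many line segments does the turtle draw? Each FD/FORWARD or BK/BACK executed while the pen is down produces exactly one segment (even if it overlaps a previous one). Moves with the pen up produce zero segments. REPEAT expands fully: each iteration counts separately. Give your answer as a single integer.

Answer: 40

Derivation:
Executing turtle program step by step:
Start: pos=(0,0), heading=0, pen down
REPEAT 4 [
  -- iteration 1/4 --
  RT 150: heading 0 -> 210
  FD 8: (0,0) -> (-6.928,-4) [heading=210, draw]
  FD 9: (-6.928,-4) -> (-14.722,-8.5) [heading=210, draw]
  REPEAT 4 [
    -- iteration 1/4 --
    LT 90: heading 210 -> 300
    BK 4: (-14.722,-8.5) -> (-16.722,-5.036) [heading=300, draw]
    FD 16: (-16.722,-5.036) -> (-8.722,-18.892) [heading=300, draw]
    -- iteration 2/4 --
    LT 90: heading 300 -> 30
    BK 4: (-8.722,-18.892) -> (-12.187,-20.892) [heading=30, draw]
    FD 16: (-12.187,-20.892) -> (1.67,-12.892) [heading=30, draw]
    -- iteration 3/4 --
    LT 90: heading 30 -> 120
    BK 4: (1.67,-12.892) -> (3.67,-16.356) [heading=120, draw]
    FD 16: (3.67,-16.356) -> (-4.33,-2.5) [heading=120, draw]
    -- iteration 4/4 --
    LT 90: heading 120 -> 210
    BK 4: (-4.33,-2.5) -> (-0.866,-0.5) [heading=210, draw]
    FD 16: (-0.866,-0.5) -> (-14.722,-8.5) [heading=210, draw]
  ]
  -- iteration 2/4 --
  RT 150: heading 210 -> 60
  FD 8: (-14.722,-8.5) -> (-10.722,-1.572) [heading=60, draw]
  FD 9: (-10.722,-1.572) -> (-6.222,6.222) [heading=60, draw]
  REPEAT 4 [
    -- iteration 1/4 --
    LT 90: heading 60 -> 150
    BK 4: (-6.222,6.222) -> (-2.758,4.222) [heading=150, draw]
    FD 16: (-2.758,4.222) -> (-16.615,12.222) [heading=150, draw]
    -- iteration 2/4 --
    LT 90: heading 150 -> 240
    BK 4: (-16.615,12.222) -> (-14.615,15.687) [heading=240, draw]
    FD 16: (-14.615,15.687) -> (-22.615,1.83) [heading=240, draw]
    -- iteration 3/4 --
    LT 90: heading 240 -> 330
    BK 4: (-22.615,1.83) -> (-26.079,3.83) [heading=330, draw]
    FD 16: (-26.079,3.83) -> (-12.222,-4.17) [heading=330, draw]
    -- iteration 4/4 --
    LT 90: heading 330 -> 60
    BK 4: (-12.222,-4.17) -> (-14.222,-7.634) [heading=60, draw]
    FD 16: (-14.222,-7.634) -> (-6.222,6.222) [heading=60, draw]
  ]
  -- iteration 3/4 --
  RT 150: heading 60 -> 270
  FD 8: (-6.222,6.222) -> (-6.222,-1.778) [heading=270, draw]
  FD 9: (-6.222,-1.778) -> (-6.222,-10.778) [heading=270, draw]
  REPEAT 4 [
    -- iteration 1/4 --
    LT 90: heading 270 -> 0
    BK 4: (-6.222,-10.778) -> (-10.222,-10.778) [heading=0, draw]
    FD 16: (-10.222,-10.778) -> (5.778,-10.778) [heading=0, draw]
    -- iteration 2/4 --
    LT 90: heading 0 -> 90
    BK 4: (5.778,-10.778) -> (5.778,-14.778) [heading=90, draw]
    FD 16: (5.778,-14.778) -> (5.778,1.222) [heading=90, draw]
    -- iteration 3/4 --
    LT 90: heading 90 -> 180
    BK 4: (5.778,1.222) -> (9.778,1.222) [heading=180, draw]
    FD 16: (9.778,1.222) -> (-6.222,1.222) [heading=180, draw]
    -- iteration 4/4 --
    LT 90: heading 180 -> 270
    BK 4: (-6.222,1.222) -> (-6.222,5.222) [heading=270, draw]
    FD 16: (-6.222,5.222) -> (-6.222,-10.778) [heading=270, draw]
  ]
  -- iteration 4/4 --
  RT 150: heading 270 -> 120
  FD 8: (-6.222,-10.778) -> (-10.222,-3.849) [heading=120, draw]
  FD 9: (-10.222,-3.849) -> (-14.722,3.945) [heading=120, draw]
  REPEAT 4 [
    -- iteration 1/4 --
    LT 90: heading 120 -> 210
    BK 4: (-14.722,3.945) -> (-11.258,5.945) [heading=210, draw]
    FD 16: (-11.258,5.945) -> (-25.115,-2.055) [heading=210, draw]
    -- iteration 2/4 --
    LT 90: heading 210 -> 300
    BK 4: (-25.115,-2.055) -> (-27.115,1.409) [heading=300, draw]
    FD 16: (-27.115,1.409) -> (-19.115,-12.447) [heading=300, draw]
    -- iteration 3/4 --
    LT 90: heading 300 -> 30
    BK 4: (-19.115,-12.447) -> (-22.579,-14.447) [heading=30, draw]
    FD 16: (-22.579,-14.447) -> (-8.722,-6.447) [heading=30, draw]
    -- iteration 4/4 --
    LT 90: heading 30 -> 120
    BK 4: (-8.722,-6.447) -> (-6.722,-9.912) [heading=120, draw]
    FD 16: (-6.722,-9.912) -> (-14.722,3.945) [heading=120, draw]
  ]
]
Final: pos=(-14.722,3.945), heading=120, 40 segment(s) drawn
Segments drawn: 40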